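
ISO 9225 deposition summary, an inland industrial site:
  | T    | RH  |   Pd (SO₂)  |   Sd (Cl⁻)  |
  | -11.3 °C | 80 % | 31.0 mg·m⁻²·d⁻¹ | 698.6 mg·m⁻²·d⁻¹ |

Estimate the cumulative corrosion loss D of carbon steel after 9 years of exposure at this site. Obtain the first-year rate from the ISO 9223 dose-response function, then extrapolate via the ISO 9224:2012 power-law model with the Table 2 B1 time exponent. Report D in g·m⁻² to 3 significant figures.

carbon steel: T≤10 °C ⇒ hinge +0.150·(-11.3−10) = -3.1950
  sulphur-dioxide contribution → 2.142 μm/a
  chloride contribution → 52.75 μm/a
  ⇒ r_corr(carbon steel) = 54.9 μm/a
Power-law: D(9) = r_corr · 9^0.523
  D(9) = 54.9 × 9^0.523 = 54.9 × 3.156 = 173.2 μm
  Mass loss = 173.2 μm × 7.85 g/cm³ = 1360 g·m⁻²

D(9) = 1.36e+03 g·m⁻²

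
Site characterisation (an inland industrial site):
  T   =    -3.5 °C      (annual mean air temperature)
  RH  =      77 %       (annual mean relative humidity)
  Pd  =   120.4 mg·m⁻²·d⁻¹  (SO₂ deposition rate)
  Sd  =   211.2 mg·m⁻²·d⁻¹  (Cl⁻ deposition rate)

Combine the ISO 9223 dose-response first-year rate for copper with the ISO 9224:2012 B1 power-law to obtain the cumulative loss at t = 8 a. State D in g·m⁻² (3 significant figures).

D(8) = 32.3 g·m⁻²

copper: T≤10 °C ⇒ hinge +0.126·(-3.5−10) = -1.7010
  sulphur-dioxide contribution → 0.3159 μm/a
  chloride contribution → 0.5858 μm/a
  ⇒ r_corr(copper) = 0.9017 μm/a
Power-law: D(8) = r_corr · 8^0.667
  D(8) = 0.9017 × 8^0.667 = 0.9017 × 4.003 = 3.609 μm
  Mass loss = 3.609 μm × 8.96 g/cm³ = 32.34 g·m⁻²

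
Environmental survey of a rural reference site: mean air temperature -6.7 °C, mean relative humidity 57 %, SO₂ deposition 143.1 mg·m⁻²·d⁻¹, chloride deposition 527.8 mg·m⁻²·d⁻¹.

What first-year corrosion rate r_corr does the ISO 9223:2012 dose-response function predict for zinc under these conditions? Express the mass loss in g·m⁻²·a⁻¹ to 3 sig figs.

r_corr = 9.94 g·m⁻²·a⁻¹

zinc: T≤10 °C ⇒ hinge +0.038·(-6.7−10) = -0.6346
  SO₂ term: 0.0129·143.1^0.44·exp(0.046·57-0.6346) = 0.836
  Cl⁻ term: 0.0175·527.8^0.57·exp(0.008·57+0.085·-6.7) = 0.5566
  r_corr = 0.836 + 0.5566 = 1.393 μm/a
Convert to mass loss: 1.393 μm/a × 7.14 g/cm³ = 9.943 g·m⁻²·a⁻¹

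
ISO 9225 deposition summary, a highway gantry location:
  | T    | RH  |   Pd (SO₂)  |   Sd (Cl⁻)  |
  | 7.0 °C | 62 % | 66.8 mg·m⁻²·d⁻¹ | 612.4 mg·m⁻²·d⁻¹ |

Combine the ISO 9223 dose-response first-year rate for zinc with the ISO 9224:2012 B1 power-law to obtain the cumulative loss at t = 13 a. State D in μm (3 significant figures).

zinc: T≤10 °C ⇒ hinge +0.038·(7.0−10) = -0.1140
  Pd branch = 0.0129·Pd^0.44·e^(0.046·RH+f) = 1.266 μm/a
  Cl⁻ term: 0.0175·612.4^0.57·exp(0.008·62+0.085·7.0) = 2.021
  sum: 1.266 + 2.021 → r_corr = 3.287 μm/a
ISO 9224: D(t) = r_corr · t^b with b = 0.813 (zinc, B1)
  D(13) = 3.287 × 13^0.813 = 3.287 × 8.047 = 26.45 μm

D(13) = 26.5 μm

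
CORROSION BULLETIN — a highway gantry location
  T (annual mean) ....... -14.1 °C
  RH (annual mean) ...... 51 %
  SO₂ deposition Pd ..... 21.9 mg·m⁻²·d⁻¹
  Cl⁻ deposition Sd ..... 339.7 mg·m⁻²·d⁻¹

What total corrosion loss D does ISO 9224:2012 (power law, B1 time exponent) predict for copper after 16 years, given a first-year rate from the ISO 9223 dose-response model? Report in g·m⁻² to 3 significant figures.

copper: T≤10 °C ⇒ hinge +0.126·(-14.1−10) = -3.0366
  sulphur-dioxide contribution → 0.0115 μm/a
  chloride contribution → 0.1554 μm/a
  ⇒ r_corr(copper) = 0.1669 μm/a
ISO 9224: D(t) = r_corr · t^b with b = 0.667 (copper, B1)
  D(16) = 0.1669 × 16^0.667 = 0.1669 × 6.355 = 1.061 μm
  Mass loss = 1.061 μm × 8.96 g/cm³ = 9.504 g·m⁻²

D(16) = 9.50 g·m⁻²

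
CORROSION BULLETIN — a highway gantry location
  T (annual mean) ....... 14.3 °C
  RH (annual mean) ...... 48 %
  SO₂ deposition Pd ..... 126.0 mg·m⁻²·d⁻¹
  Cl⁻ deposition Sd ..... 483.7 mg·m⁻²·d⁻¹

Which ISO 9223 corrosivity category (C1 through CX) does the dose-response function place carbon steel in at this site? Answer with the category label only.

C5

carbon steel: f(T) = -0.054·(T−10) [T>10 °C] = -0.2322
  Pd branch = 1.77·Pd^0.52·e^(0.02·RH+f) = 45.32 μm/a
  Sd branch = 0.102·Sd^0.62·e^(0.033·RH+0.04·T) = 40.68 μm/a
  sum: 45.32 + 40.68 → r_corr = 85.99 μm/a
ISO 9223 Table 2 (carbon steel): 80 < 86 ≤ 200 μm/a ⇒ C5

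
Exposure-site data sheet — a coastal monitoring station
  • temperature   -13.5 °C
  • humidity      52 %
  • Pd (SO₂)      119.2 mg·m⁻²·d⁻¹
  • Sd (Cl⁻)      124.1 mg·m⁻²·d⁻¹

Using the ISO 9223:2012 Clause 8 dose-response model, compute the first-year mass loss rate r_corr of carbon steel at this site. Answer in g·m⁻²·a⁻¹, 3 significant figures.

carbon steel: T≤10 °C ⇒ hinge +0.150·(-13.5−10) = -3.5250
  sulphur-dioxide contribution → 1.772 μm/a
  chloride contribution → 6.569 μm/a
  total first-year rate 8.34 μm/a
Convert to mass loss: 8.34 μm/a × 7.85 g/cm³ = 65.47 g·m⁻²·a⁻¹

r_corr = 65.5 g·m⁻²·a⁻¹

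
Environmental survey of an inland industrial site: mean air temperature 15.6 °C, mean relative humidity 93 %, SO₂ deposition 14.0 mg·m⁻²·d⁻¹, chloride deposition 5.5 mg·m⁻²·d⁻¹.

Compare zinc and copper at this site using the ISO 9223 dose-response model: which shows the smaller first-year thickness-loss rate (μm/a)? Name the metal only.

zinc: temperature factor f = -0.071·(5.6) = -0.3976
  sulphur-dioxide contribution → 1.996 μm/a
  chloride contribution → 0.3665 μm/a
  ⇒ r_corr(zinc) = 2.362 μm/a
copper: temperature factor f = -0.080·(5.6) = -0.4480
  sulphur-dioxide contribution → 1.624 μm/a
  chloride contribution → 0.9922 μm/a
  ⇒ r_corr(copper) = 2.617 μm/a
Ordering by μm/a: copper (2.62) > zinc (2.36)

zinc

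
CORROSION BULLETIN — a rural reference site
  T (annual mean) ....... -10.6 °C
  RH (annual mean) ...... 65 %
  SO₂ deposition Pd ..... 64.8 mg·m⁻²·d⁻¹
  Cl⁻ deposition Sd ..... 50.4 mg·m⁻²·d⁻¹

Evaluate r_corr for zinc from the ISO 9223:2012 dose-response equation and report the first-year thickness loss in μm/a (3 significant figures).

zinc: T≤10 °C ⇒ hinge +0.038·(-10.6−10) = -0.7828
  sulphur-dioxide contribution → 0.7349 μm/a
  chloride contribution → 0.1117 μm/a
  total first-year rate 0.8466 μm/a

r_corr = 0.847 μm/a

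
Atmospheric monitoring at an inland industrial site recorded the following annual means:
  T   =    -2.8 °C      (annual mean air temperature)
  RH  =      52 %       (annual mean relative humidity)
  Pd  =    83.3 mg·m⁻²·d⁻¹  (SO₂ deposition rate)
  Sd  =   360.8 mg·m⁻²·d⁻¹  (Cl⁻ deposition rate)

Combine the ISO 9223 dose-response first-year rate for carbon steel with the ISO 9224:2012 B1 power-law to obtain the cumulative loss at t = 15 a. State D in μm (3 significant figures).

carbon steel: temperature factor f = +0.150·(-12.8) = -1.9200
  SO₂ term: 1.77·83.3^0.52·exp(0.02·52-1.9200) = 7.32
  Sd branch = 0.102·Sd^0.62·e^(0.033·RH+0.04·T) = 19.53 μm/a
  r_corr = 7.32 + 19.53 = 26.85 μm/a
ISO 9224: D(t) = r_corr · t^b with b = 0.523 (carbon steel, B1)
  D(15) = 26.85 × 15^0.523 = 26.85 × 4.122 = 110.7 μm

D(15) = 111 μm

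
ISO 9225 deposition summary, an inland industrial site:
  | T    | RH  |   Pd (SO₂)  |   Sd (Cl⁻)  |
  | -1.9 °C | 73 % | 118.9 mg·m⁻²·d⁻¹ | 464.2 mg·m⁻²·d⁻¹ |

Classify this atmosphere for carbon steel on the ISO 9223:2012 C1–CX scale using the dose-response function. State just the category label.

carbon steel: T≤10 °C ⇒ hinge +0.150·(-1.9−10) = -1.7850
  Pd branch = 1.77·Pd^0.52·e^(0.02·RH+f) = 15.34 μm/a
  Sd branch = 0.102·Sd^0.62·e^(0.033·RH+0.04·T) = 47.33 μm/a
  r_corr = 15.34 + 47.33 = 62.68 μm/a
62.7 μm/a falls in (50, 80] for carbon steel → category C4

C4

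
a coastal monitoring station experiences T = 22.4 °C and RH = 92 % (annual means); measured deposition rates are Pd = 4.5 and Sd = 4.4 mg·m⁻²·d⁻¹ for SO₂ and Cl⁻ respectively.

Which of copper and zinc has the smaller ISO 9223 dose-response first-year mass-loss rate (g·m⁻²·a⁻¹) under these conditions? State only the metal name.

copper: T>10 °C ⇒ hinge -0.080·(22.4−10) = -0.9920
  sulphur-dioxide contribution → 0.6617 μm/a
  chloride contribution → 1.258 μm/a
  ⇒ r_corr(copper) = 1.919 μm/a
  mass loss = 1.919 μm/a × 8.96 g/cm³ = 17.2 g·m⁻²·a⁻¹
zinc: T>10 °C ⇒ hinge -0.071·(22.4−10) = -0.8804
  sulphur-dioxide contribution → 0.7138 μm/a
  chloride contribution → 0.5706 μm/a
  total first-year rate 1.284 μm/a
  mass loss = 1.284 μm/a × 7.14 g/cm³ = 9.171 g·m⁻²·a⁻¹
Ordering by g·m⁻²·a⁻¹: copper (17.2) > zinc (9.17)

zinc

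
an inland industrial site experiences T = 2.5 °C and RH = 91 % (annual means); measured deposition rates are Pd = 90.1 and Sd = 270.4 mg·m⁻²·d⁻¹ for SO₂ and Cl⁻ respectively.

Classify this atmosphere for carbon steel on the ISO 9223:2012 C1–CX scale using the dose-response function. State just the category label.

C5

carbon steel: temperature factor f = +0.150·(-7.5) = -1.1250
  sulphur-dioxide contribution → 36.84 μm/a
  chloride contribution → 73.12 μm/a
  total first-year rate 110 μm/a
110 μm/a falls in (80, 200] for carbon steel → category C5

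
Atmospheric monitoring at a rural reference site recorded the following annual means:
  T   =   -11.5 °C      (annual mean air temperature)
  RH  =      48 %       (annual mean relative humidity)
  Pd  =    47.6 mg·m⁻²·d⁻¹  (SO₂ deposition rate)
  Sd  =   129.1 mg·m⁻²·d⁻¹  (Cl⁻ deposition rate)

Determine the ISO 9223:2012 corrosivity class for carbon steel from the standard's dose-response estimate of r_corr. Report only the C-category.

C2

carbon steel: temperature factor f = +0.150·(-21.5) = -3.2250
  SO₂ term: 1.77·47.6^0.52·exp(0.02·48-3.2250) = 1.37
  Cl⁻ term: 0.102·129.1^0.62·exp(0.033·48+0.04·-11.5) = 6.39
  r_corr = 1.37 + 6.39 = 7.76 μm/a
7.76 μm/a falls in (1.3, 25] for carbon steel → category C2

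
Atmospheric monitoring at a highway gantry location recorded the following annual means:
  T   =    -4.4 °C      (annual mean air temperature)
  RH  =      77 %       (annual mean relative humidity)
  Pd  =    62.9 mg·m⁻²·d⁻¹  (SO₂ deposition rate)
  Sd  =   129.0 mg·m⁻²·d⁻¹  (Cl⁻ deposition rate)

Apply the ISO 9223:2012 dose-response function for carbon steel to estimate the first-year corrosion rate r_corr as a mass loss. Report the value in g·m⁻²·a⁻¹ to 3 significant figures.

carbon steel: temperature factor f = +0.150·(-14.4) = -2.1600
  Pd branch = 1.77·Pd^0.52·e^(0.02·RH+f) = 8.204 μm/a
  Cl⁻ term: 0.102·129.0^0.62·exp(0.033·77+0.04·-4.4) = 22.09
  r_corr = 8.204 + 22.09 = 30.3 μm/a
Convert to mass loss: 30.3 μm/a × 7.85 g/cm³ = 237.8 g·m⁻²·a⁻¹

r_corr = 238 g·m⁻²·a⁻¹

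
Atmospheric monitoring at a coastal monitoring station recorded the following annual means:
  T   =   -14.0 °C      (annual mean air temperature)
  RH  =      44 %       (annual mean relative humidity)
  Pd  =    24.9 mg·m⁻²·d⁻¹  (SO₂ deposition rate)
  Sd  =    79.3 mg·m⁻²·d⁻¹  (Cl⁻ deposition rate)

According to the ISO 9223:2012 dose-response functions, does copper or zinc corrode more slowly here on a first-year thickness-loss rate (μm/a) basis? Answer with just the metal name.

copper: T≤10 °C ⇒ hinge +0.126·(-14.0−10) = -3.0240
  Pd branch = 0.0053·Pd^0.26·e^(0.059·RH+f) = 0.007969 μm/a
  Cl⁻ term: 0.01025·79.3^0.27·exp(0.036·44+0.049·-14.0) = 0.08195
  sum: 0.007969 + 0.08195 → r_corr = 0.08991 μm/a
zinc: f(T) = +0.038·(T−10) [T≤10 °C] = -0.9120
  SO₂ term: 0.0129·24.9^0.44·exp(0.046·44-0.9120) = 0.1614
  Cl⁻ term: 0.0175·79.3^0.57·exp(0.008·44+0.085·-14.0) = 0.09156
  sum: 0.1614 + 0.09156 → r_corr = 0.2529 μm/a
Ordering by μm/a: zinc (0.253) > copper (0.0899)

copper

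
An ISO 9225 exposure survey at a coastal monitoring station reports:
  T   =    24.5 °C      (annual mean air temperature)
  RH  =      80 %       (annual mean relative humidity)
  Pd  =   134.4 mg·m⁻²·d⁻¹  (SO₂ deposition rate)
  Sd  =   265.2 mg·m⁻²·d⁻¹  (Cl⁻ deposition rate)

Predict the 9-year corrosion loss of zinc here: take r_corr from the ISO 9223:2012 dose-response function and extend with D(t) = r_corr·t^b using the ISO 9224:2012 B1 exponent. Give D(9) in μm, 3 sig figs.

zinc: f(T) = -0.071·(T−10) [T>10 °C] = -1.0295
  SO₂ term: 0.0129·134.4^0.44·exp(0.046·80-1.0295) = 1.578
  Sd branch = 0.0175·Sd^0.57·e^(0.008·RH+0.085·T) = 6.41 μm/a
  r_corr = 1.578 + 6.41 = 7.988 μm/a
Long-term exponent b (ISO 9224 Table 2, B1) = 0.813
  D(9) = 7.988 × 9^0.813 = 7.988 × 5.968 = 47.67 μm

D(9) = 47.7 μm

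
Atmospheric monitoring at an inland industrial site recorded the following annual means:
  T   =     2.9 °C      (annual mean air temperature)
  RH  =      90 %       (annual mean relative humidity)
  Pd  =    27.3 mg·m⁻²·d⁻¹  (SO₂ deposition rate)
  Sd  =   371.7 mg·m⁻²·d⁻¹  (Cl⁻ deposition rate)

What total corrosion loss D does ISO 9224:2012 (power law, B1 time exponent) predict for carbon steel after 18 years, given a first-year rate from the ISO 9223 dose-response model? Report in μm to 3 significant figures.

carbon steel: f(T) = +0.150·(T−10) [T≤10 °C] = -1.0650
  SO₂ term: 1.77·27.3^0.52·exp(0.02·90-1.0650) = 20.61
  Sd branch = 0.102·Sd^0.62·e^(0.033·RH+0.04·T) = 87.57 μm/a
  sum: 20.61 + 87.57 → r_corr = 108.2 μm/a
Power-law: D(18) = r_corr · 18^0.523
  D(18) = 108.2 × 18^0.523 = 108.2 × 4.534 = 490.5 μm

D(18) = 490 μm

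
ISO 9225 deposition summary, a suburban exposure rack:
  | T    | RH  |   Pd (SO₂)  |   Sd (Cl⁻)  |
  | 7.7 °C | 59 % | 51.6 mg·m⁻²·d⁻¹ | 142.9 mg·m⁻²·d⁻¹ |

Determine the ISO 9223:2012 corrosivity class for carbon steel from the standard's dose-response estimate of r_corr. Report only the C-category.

carbon steel: f(T) = +0.150·(T−10) [T≤10 °C] = -0.3450
  SO₂ term: 1.77·51.6^0.52·exp(0.02·59-0.3450) = 31.71
  Cl⁻ term: 0.102·142.9^0.62·exp(0.033·59+0.04·7.7) = 21.09
  r_corr = 31.71 + 21.09 = 52.8 μm/a
52.8 μm/a falls in (50, 80] for carbon steel → category C4

C4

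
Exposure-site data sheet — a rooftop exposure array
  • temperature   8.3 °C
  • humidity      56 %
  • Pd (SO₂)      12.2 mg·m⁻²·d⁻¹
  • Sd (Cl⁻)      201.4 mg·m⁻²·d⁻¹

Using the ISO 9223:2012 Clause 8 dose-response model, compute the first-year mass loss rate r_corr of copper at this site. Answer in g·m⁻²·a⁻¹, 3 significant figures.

copper: f(T) = +0.126·(T−10) [T≤10 °C] = -0.2142
  sulphur-dioxide contribution → 0.2232 μm/a
  chloride contribution → 0.4842 μm/a
  total first-year rate 0.7073 μm/a
Convert to mass loss: 0.7073 μm/a × 8.96 g/cm³ = 6.338 g·m⁻²·a⁻¹

r_corr = 6.34 g·m⁻²·a⁻¹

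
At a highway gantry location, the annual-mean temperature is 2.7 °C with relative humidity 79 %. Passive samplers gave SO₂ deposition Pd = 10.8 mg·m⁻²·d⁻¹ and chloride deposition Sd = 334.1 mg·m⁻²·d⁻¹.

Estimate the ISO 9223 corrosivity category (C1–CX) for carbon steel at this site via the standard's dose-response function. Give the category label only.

C4

carbon steel: temperature factor f = +0.150·(-7.3) = -1.0950
  Pd branch = 1.77·Pd^0.52·e^(0.02·RH+f) = 9.908 μm/a
  Sd branch = 0.102·Sd^0.62·e^(0.033·RH+0.04·T) = 56.56 μm/a
  sum: 9.908 + 56.56 → r_corr = 66.47 μm/a
ISO 9223 Table 2 (carbon steel): 50 < 66.5 ≤ 80 μm/a ⇒ C4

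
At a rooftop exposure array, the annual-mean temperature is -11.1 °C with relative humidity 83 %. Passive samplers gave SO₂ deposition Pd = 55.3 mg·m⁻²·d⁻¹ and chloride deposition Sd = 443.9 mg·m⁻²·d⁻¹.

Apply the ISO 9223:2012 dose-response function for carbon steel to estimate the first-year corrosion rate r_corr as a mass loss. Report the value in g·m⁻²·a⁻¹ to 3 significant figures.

r_corr = 373 g·m⁻²·a⁻¹

carbon steel: temperature factor f = +0.150·(-21.1) = -3.1650
  Pd branch = 1.77·Pd^0.52·e^(0.02·RH+f) = 3.166 μm/a
  Cl⁻ term: 0.102·443.9^0.62·exp(0.033·83+0.04·-11.1) = 44.32
  r_corr = 3.166 + 44.32 = 47.49 μm/a
Convert to mass loss: 47.49 μm/a × 7.85 g/cm³ = 372.8 g·m⁻²·a⁻¹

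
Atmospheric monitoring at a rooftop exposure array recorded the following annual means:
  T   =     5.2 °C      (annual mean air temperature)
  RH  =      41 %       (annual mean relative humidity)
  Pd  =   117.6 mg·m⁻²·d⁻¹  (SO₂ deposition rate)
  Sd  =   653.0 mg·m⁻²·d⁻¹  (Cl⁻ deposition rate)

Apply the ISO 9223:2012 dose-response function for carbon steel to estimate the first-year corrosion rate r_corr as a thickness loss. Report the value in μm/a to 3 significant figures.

r_corr = 50.4 μm/a

carbon steel: f(T) = +0.150·(T−10) [T≤10 °C] = -0.7200
  sulphur-dioxide contribution → 23.34 μm/a
  chloride contribution → 27.03 μm/a
  total first-year rate 50.36 μm/a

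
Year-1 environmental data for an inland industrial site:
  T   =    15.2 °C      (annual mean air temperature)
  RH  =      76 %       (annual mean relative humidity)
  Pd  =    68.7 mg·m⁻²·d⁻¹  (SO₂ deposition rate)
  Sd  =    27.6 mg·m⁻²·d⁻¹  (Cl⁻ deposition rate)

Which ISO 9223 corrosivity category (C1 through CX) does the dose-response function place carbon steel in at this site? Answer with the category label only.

carbon steel: T>10 °C ⇒ hinge -0.054·(15.2−10) = -0.2808
  Pd branch = 1.77·Pd^0.52·e^(0.02·RH+f) = 55.13 μm/a
  Cl⁻ term: 0.102·27.6^0.62·exp(0.033·76+0.04·15.2) = 18
  r_corr = 55.13 + 18 = 73.13 μm/a
Category bounds: 50…80 μm/a bracket r_corr ⇒ C4

C4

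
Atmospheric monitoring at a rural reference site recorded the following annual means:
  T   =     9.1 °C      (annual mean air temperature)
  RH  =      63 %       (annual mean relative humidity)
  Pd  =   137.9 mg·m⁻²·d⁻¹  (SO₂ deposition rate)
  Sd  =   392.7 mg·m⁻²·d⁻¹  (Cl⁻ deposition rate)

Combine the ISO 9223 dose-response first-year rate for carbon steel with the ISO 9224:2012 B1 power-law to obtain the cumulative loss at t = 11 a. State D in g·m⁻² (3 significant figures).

D(11) = 3.25e+03 g·m⁻²

carbon steel: T≤10 °C ⇒ hinge +0.150·(9.1−10) = -0.1350
  sulphur-dioxide contribution → 70.65 μm/a
  chloride contribution → 47.63 μm/a
  ⇒ r_corr(carbon steel) = 118.3 μm/a
ISO 9224: D(t) = r_corr · t^b with b = 0.523 (carbon steel, B1)
  D(11) = 118.3 × 11^0.523 = 118.3 × 3.505 = 414.5 μm
  Mass loss = 414.5 μm × 7.85 g/cm³ = 3254 g·m⁻²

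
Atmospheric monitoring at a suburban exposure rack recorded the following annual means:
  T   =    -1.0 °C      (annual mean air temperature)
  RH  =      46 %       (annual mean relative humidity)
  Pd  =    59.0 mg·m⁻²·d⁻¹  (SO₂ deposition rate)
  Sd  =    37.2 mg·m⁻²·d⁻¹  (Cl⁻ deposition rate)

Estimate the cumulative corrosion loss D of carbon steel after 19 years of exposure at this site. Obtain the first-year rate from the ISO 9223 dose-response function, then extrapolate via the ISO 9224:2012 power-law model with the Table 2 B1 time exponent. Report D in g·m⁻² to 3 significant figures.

carbon steel: temperature factor f = +0.150·(-11.0) = -1.6500
  Pd branch = 1.77·Pd^0.52·e^(0.02·RH+f) = 7.109 μm/a
  Sd branch = 0.102·Sd^0.62·e^(0.033·RH+0.04·T) = 4.209 μm/a
  r_corr = 7.109 + 4.209 = 11.32 μm/a
ISO 9224: D(t) = r_corr · t^b with b = 0.523 (carbon steel, B1)
  D(19) = 11.32 × 19^0.523 = 11.32 × 4.664 = 52.79 μm
  Mass loss = 52.79 μm × 7.85 g/cm³ = 414.4 g·m⁻²

D(19) = 414 g·m⁻²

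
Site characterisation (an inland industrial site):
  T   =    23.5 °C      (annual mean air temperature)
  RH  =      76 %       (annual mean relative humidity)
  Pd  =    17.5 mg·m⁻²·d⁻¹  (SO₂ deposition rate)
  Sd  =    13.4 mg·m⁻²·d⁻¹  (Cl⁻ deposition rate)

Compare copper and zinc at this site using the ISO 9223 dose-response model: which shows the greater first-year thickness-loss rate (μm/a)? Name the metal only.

zinc

copper: f(T) = -0.080·(T−10) [T>10 °C] = -1.0800
  SO₂ term: 0.0053·17.5^0.26·exp(0.059·76-1.0800) = 0.3356
  Sd branch = 0.01025·Sd^0.27·e^(0.036·RH+0.049·T) = 1.008 μm/a
  sum: 0.3356 + 1.008 → r_corr = 1.343 μm/a
zinc: T>10 °C ⇒ hinge -0.071·(23.5−10) = -0.9585
  SO₂ term: 0.0129·17.5^0.44·exp(0.046·76-0.9585) = 0.5748
  Cl⁻ term: 0.0175·13.4^0.57·exp(0.008·76+0.085·23.5) = 1.04
  sum: 0.5748 + 1.04 → r_corr = 1.615 μm/a
Ordering by μm/a: zinc (1.61) > copper (1.34)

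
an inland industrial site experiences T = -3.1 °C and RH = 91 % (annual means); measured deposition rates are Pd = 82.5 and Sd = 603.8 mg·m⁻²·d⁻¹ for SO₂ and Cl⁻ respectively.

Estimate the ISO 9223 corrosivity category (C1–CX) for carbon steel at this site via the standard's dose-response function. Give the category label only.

C5

carbon steel: f(T) = +0.150·(T−10) [T≤10 °C] = -1.9650
  sulphur-dioxide contribution → 15.19 μm/a
  chloride contribution → 96.18 μm/a
  ⇒ r_corr(carbon steel) = 111.4 μm/a
111 μm/a falls in (80, 200] for carbon steel → category C5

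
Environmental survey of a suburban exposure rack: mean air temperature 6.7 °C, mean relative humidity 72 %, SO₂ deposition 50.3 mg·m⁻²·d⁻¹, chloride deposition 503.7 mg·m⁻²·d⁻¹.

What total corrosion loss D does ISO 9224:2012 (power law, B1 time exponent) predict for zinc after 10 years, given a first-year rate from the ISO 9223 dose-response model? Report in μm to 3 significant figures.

D(10) = 23.8 μm

zinc: T≤10 °C ⇒ hinge +0.038·(6.7−10) = -0.1254
  sulphur-dioxide contribution → 1.751 μm/a
  chloride contribution → 1.909 μm/a
  ⇒ r_corr(zinc) = 3.659 μm/a
ISO 9224: D(t) = r_corr · t^b with b = 0.813 (zinc, B1)
  D(10) = 3.659 × 10^0.813 = 3.659 × 6.501 = 23.79 μm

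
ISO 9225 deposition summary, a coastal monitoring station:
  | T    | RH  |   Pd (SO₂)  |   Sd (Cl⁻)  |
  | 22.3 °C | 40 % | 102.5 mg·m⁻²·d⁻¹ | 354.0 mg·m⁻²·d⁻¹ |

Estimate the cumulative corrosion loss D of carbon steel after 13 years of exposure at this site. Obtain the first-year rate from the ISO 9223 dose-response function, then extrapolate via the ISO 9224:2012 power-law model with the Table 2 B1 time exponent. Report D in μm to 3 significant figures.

D(13) = 222 μm

carbon steel: temperature factor f = -0.054·(12.3) = -0.6642
  Pd branch = 1.77·Pd^0.52·e^(0.02·RH+f) = 22.52 μm/a
  Cl⁻ term: 0.102·354.0^0.62·exp(0.033·40+0.04·22.3) = 35.45
  r_corr = 22.52 + 35.45 = 57.97 μm/a
Power-law: D(13) = r_corr · 13^0.523
  D(13) = 57.97 × 13^0.523 = 57.97 × 3.825 = 221.7 μm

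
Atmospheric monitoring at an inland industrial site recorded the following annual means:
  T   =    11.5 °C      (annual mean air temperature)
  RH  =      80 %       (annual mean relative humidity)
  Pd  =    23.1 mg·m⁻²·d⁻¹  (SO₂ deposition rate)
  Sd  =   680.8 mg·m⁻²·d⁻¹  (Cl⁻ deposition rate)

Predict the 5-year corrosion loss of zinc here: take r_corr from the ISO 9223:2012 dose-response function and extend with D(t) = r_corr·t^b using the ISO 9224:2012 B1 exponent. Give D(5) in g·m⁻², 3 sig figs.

zinc: f(T) = -0.071·(T−10) [T>10 °C] = -0.1065
  Pd branch = 0.0129·Pd^0.44·e^(0.046·RH+f) = 1.83 μm/a
  Cl⁻ term: 0.0175·680.8^0.57·exp(0.008·80+0.085·11.5) = 3.634
  r_corr = 1.83 + 3.634 = 5.464 μm/a
Power-law: D(5) = r_corr · 5^0.813
  D(5) = 5.464 × 5^0.813 = 5.464 × 3.701 = 20.22 μm
  Mass loss = 20.22 μm × 7.14 g/cm³ = 144.4 g·m⁻²

D(5) = 144 g·m⁻²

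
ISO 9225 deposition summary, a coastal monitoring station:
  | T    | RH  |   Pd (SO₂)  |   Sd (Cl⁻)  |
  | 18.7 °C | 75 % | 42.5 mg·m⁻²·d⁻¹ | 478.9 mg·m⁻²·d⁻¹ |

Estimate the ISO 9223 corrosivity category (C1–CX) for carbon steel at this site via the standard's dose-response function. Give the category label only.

C5

carbon steel: T>10 °C ⇒ hinge -0.054·(18.7−10) = -0.4698
  Pd branch = 1.77·Pd^0.52·e^(0.02·RH+f) = 34.85 μm/a
  Sd branch = 0.102·Sd^0.62·e^(0.033·RH+0.04·T) = 117.5 μm/a
  r_corr = 34.85 + 117.5 = 152.4 μm/a
Category bounds: 80…200 μm/a bracket r_corr ⇒ C5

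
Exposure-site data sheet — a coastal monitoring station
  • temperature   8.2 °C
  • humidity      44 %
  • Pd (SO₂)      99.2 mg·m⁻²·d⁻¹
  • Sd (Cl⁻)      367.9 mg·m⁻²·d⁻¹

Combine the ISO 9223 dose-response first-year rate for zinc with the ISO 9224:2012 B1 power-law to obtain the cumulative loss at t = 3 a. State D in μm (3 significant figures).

zinc: temperature factor f = +0.038·(-1.8) = -0.0684
  sulphur-dioxide contribution → 0.6892 μm/a
  chloride contribution → 1.449 μm/a
  total first-year rate 2.138 μm/a
Power-law: D(3) = r_corr · 3^0.813
  D(3) = 2.138 × 3^0.813 = 2.138 × 2.443 = 5.223 μm

D(3) = 5.22 μm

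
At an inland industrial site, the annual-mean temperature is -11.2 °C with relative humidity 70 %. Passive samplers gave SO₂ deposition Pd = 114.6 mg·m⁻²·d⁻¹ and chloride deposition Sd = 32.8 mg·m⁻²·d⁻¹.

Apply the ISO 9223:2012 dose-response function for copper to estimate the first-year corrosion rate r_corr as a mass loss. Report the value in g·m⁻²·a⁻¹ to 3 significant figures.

copper: temperature factor f = +0.126·(-21.2) = -2.6712
  Pd branch = 0.0053·Pd^0.26·e^(0.059·RH+f) = 0.0782 μm/a
  Sd branch = 0.01025·Sd^0.27·e^(0.036·RH+0.049·T) = 0.1888 μm/a
  r_corr = 0.0782 + 0.1888 = 0.267 μm/a
Convert to mass loss: 0.267 μm/a × 8.96 g/cm³ = 2.393 g·m⁻²·a⁻¹

r_corr = 2.39 g·m⁻²·a⁻¹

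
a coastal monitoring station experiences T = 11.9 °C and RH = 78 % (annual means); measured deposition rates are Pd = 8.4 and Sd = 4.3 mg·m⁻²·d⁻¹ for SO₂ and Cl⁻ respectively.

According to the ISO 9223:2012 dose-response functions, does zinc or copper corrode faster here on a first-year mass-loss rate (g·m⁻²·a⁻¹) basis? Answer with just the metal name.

copper

zinc: T>10 °C ⇒ hinge -0.071·(11.9−10) = -0.1349
  Pd branch = 0.0129·Pd^0.44·e^(0.046·RH+f) = 1.04 μm/a
  Cl⁻ term: 0.0175·4.3^0.57·exp(0.008·78+0.085·11.9) = 0.2063
  sum: 1.04 + 0.2063 → r_corr = 1.246 μm/a
  mass loss = 1.246 μm/a × 7.14 g/cm³ = 8.897 g·m⁻²·a⁻¹
copper: f(T) = -0.080·(T−10) [T>10 °C] = -0.1520
  SO₂ term: 0.0053·8.4^0.26·exp(0.059·78-0.1520) = 0.7892
  Cl⁻ term: 0.01025·4.3^0.27·exp(0.036·78+0.049·11.9) = 0.4513
  r_corr = 0.7892 + 0.4513 = 1.241 μm/a
  mass loss = 1.241 μm/a × 8.96 g/cm³ = 11.12 g·m⁻²·a⁻¹
Ordering by g·m⁻²·a⁻¹: copper (11.1) > zinc (8.9)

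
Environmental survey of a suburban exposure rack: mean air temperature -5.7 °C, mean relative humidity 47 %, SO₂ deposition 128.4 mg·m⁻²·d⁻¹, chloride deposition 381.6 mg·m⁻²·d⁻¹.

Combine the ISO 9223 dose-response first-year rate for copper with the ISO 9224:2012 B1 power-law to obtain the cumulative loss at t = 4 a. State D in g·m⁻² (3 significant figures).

D(4) = 5.67 g·m⁻²

copper: temperature factor f = +0.126·(-15.7) = -1.9782
  Pd branch = 0.0053·Pd^0.26·e^(0.059·RH+f) = 0.04146 μm/a
  Cl⁻ term: 0.01025·381.6^0.27·exp(0.036·47+0.049·-5.7) = 0.2095
  sum: 0.04146 + 0.2095 → r_corr = 0.251 μm/a
ISO 9224: D(t) = r_corr · t^b with b = 0.667 (copper, B1)
  D(4) = 0.251 × 4^0.667 = 0.251 × 2.521 = 0.6328 μm
  Mass loss = 0.6328 μm × 8.96 g/cm³ = 5.67 g·m⁻²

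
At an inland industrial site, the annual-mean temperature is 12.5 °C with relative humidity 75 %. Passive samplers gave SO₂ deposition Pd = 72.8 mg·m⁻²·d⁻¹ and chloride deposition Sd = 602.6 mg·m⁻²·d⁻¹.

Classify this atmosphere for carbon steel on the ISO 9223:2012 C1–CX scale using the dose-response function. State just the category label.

C5

carbon steel: f(T) = -0.054·(T−10) [T>10 °C] = -0.1350
  SO₂ term: 1.77·72.8^0.52·exp(0.02·75-0.1350) = 64.43
  Cl⁻ term: 0.102·602.6^0.62·exp(0.033·75+0.04·12.5) = 105.7
  sum: 64.43 + 105.7 → r_corr = 170.2 μm/a
Category bounds: 80…200 μm/a bracket r_corr ⇒ C5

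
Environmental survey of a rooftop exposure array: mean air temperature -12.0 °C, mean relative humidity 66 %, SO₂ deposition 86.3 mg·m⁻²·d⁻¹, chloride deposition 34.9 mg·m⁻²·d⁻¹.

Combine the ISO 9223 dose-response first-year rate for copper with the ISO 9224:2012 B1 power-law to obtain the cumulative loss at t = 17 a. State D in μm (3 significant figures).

copper: temperature factor f = +0.126·(-22.0) = -2.7720
  sulphur-dioxide contribution → 0.05187 μm/a
  chloride contribution → 0.1599 μm/a
  ⇒ r_corr(copper) = 0.2118 μm/a
Power-law: D(17) = r_corr · 17^0.667
  D(17) = 0.2118 × 17^0.667 = 0.2118 × 6.618 = 1.401 μm

D(17) = 1.40 μm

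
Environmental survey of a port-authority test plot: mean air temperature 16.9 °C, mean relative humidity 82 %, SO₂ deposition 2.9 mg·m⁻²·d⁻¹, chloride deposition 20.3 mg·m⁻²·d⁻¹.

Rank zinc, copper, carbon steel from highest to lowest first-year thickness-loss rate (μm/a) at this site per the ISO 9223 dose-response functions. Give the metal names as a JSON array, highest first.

zinc: T>10 °C ⇒ hinge -0.071·(16.9−10) = -0.4899
  sulphur-dioxide contribution → 0.5488 μm/a
  chloride contribution → 0.789 μm/a
  total first-year rate 1.338 μm/a
copper: f(T) = -0.080·(T−10) [T>10 °C] = -0.5520
  sulphur-dioxide contribution → 0.508 μm/a
  chloride contribution → 1.013 μm/a
  ⇒ r_corr(copper) = 1.521 μm/a
carbon steel: f(T) = -0.054·(T−10) [T>10 °C] = -0.3726
  sulphur-dioxide contribution → 10.94 μm/a
  chloride contribution → 19.41 μm/a
  ⇒ r_corr(carbon steel) = 30.35 μm/a
Ordering by μm/a: carbon steel (30.3) > copper (1.52) > zinc (1.34)

["carbon steel", "copper", "zinc"]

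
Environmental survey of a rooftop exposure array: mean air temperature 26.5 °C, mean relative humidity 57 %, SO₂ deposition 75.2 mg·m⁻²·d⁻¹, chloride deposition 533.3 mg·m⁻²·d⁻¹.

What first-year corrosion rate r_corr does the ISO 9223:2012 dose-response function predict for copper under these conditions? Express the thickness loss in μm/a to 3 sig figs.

r_corr = 1.72 μm/a

copper: T>10 °C ⇒ hinge -0.080·(26.5−10) = -1.3200
  SO₂ term: 0.0053·75.2^0.26·exp(0.059·57-1.3200) = 0.1257
  Cl⁻ term: 0.01025·533.3^0.27·exp(0.036·57+0.049·26.5) = 1.593
  r_corr = 0.1257 + 1.593 = 1.718 μm/a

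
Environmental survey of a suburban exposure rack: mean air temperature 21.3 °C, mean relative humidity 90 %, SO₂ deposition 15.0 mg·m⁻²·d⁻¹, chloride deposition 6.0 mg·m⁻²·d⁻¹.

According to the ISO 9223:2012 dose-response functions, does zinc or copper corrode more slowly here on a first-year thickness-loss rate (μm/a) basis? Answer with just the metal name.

zinc

zinc: temperature factor f = -0.071·(11.3) = -0.8023
  Pd branch = 0.0129·Pd^0.44·e^(0.046·RH+f) = 1.196 μm/a
  Sd branch = 0.0175·Sd^0.57·e^(0.008·RH+0.085·T) = 0.6103 μm/a
  r_corr = 1.196 + 0.6103 = 1.806 μm/a
copper: temperature factor f = -0.080·(11.3) = -0.9040
  SO₂ term: 0.0053·15.0^0.26·exp(0.059·90-0.9040) = 0.8781
  Cl⁻ term: 0.01025·6.0^0.27·exp(0.036·90+0.049·21.3) = 1.206
  sum: 0.8781 + 1.206 → r_corr = 2.084 μm/a
Ordering by μm/a: copper (2.08) > zinc (1.81)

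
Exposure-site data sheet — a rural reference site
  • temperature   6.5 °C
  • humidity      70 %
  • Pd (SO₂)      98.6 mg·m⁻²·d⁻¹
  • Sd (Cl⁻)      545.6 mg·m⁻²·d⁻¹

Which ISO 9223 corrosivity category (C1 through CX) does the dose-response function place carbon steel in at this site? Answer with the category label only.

C5

carbon steel: T≤10 °C ⇒ hinge +0.150·(6.5−10) = -0.5250
  SO₂ term: 1.77·98.6^0.52·exp(0.02·70-0.5250) = 46.22
  Sd branch = 0.102·Sd^0.62·e^(0.033·RH+0.04·T) = 66.31 μm/a
  r_corr = 46.22 + 66.31 = 112.5 μm/a
ISO 9223 Table 2 (carbon steel): 80 < 113 ≤ 200 μm/a ⇒ C5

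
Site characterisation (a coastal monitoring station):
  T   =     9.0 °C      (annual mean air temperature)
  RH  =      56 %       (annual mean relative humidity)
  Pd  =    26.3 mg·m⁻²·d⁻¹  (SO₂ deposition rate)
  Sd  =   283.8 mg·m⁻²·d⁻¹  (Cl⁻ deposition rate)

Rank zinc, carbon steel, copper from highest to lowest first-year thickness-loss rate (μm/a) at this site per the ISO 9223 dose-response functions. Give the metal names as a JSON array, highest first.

zinc: f(T) = +0.038·(T−10) [T≤10 °C] = -0.0380
  SO₂ term: 0.0129·26.3^0.44·exp(0.046·56-0.0380) = 0.688
  Sd branch = 0.0175·Sd^0.57·e^(0.008·RH+0.085·T) = 1.472 μm/a
  r_corr = 0.688 + 1.472 = 2.161 μm/a
carbon steel: f(T) = +0.150·(T−10) [T≤10 °C] = -0.1500
  Pd branch = 1.77·Pd^0.52·e^(0.02·RH+f) = 25.56 μm/a
  Cl⁻ term: 0.102·283.8^0.62·exp(0.033·56+0.04·9.0) = 30.79
  r_corr = 25.56 + 30.79 = 56.35 μm/a
copper: temperature factor f = +0.126·(-1.0) = -0.1260
  SO₂ term: 0.0053·26.3^0.26·exp(0.059·56-0.1260) = 0.2976
  Sd branch = 0.01025·Sd^0.27·e^(0.036·RH+0.049·T) = 0.5497 μm/a
  r_corr = 0.2976 + 0.5497 = 0.8473 μm/a
Ordering by μm/a: carbon steel (56.4) > zinc (2.16) > copper (0.847)

["carbon steel", "zinc", "copper"]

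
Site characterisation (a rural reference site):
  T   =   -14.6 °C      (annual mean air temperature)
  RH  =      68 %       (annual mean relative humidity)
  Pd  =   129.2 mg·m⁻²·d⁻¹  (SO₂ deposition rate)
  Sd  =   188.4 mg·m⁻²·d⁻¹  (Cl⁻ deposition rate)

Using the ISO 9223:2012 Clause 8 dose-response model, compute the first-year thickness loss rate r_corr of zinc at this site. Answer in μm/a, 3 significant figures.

zinc: f(T) = +0.038·(T−10) [T≤10 °C] = -0.9348
  Pd branch = 0.0129·Pd^0.44·e^(0.046·RH+f) = 0.9818 μm/a
  Sd branch = 0.0175·Sd^0.57·e^(0.008·RH+0.085·T) = 0.1726 μm/a
  sum: 0.9818 + 0.1726 → r_corr = 1.154 μm/a

r_corr = 1.15 μm/a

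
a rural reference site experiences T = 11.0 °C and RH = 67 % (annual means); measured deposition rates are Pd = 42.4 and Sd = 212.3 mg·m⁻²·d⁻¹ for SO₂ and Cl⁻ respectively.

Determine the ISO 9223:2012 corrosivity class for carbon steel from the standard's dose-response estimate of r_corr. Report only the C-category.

C5

carbon steel: temperature factor f = -0.054·(1.0) = -0.0540
  Pd branch = 1.77·Pd^0.52·e^(0.02·RH+f) = 44.95 μm/a
  Cl⁻ term: 0.102·212.3^0.62·exp(0.033·67+0.04·11.0) = 40.05
  r_corr = 44.95 + 40.05 = 85 μm/a
ISO 9223 Table 2 (carbon steel): 80 < 85 ≤ 200 μm/a ⇒ C5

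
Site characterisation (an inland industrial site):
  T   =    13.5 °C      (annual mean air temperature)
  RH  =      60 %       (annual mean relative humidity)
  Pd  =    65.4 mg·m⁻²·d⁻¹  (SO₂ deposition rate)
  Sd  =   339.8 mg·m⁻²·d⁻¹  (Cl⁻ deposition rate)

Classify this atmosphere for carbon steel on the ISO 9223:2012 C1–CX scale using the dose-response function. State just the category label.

carbon steel: temperature factor f = -0.054·(3.5) = -0.1890
  SO₂ term: 1.77·65.4^0.52·exp(0.02·60-0.1890) = 42.77
  Cl⁻ term: 0.102·339.8^0.62·exp(0.033·60+0.04·13.5) = 47.03
  sum: 42.77 + 47.03 → r_corr = 89.8 μm/a
89.8 μm/a falls in (80, 200] for carbon steel → category C5

C5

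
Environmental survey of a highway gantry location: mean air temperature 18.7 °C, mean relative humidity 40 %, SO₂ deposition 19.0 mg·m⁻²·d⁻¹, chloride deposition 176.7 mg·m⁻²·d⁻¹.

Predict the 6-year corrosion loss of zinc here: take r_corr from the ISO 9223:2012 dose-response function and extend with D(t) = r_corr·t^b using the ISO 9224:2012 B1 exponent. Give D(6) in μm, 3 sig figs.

D(6) = 10.4 μm

zinc: f(T) = -0.071·(T−10) [T>10 °C] = -0.6177
  SO₂ term: 0.0129·19.0^0.44·exp(0.046·40-0.6177) = 0.16
  Sd branch = 0.0175·Sd^0.57·e^(0.008·RH+0.085·T) = 2.256 μm/a
  r_corr = 0.16 + 2.256 = 2.416 μm/a
ISO 9224: D(t) = r_corr · t^b with b = 0.813 (zinc, B1)
  D(6) = 2.416 × 6^0.813 = 2.416 × 4.292 = 10.37 μm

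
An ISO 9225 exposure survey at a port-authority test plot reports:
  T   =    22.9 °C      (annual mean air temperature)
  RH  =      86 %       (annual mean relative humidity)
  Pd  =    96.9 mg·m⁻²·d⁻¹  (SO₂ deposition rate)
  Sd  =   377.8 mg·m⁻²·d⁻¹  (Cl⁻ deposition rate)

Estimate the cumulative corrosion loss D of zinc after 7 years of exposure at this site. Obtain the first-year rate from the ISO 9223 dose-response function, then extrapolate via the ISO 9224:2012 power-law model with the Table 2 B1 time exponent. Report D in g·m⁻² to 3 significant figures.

D(7) = 320 g·m⁻²

zinc: temperature factor f = -0.071·(12.9) = -0.9159
  SO₂ term: 0.0129·96.9^0.44·exp(0.046·86-0.9159) = 2.018
  Sd branch = 0.0175·Sd^0.57·e^(0.008·RH+0.085·T) = 7.182 μm/a
  r_corr = 2.018 + 7.182 = 9.199 μm/a
ISO 9224: D(t) = r_corr · t^b with b = 0.813 (zinc, B1)
  D(7) = 9.199 × 7^0.813 = 9.199 × 4.865 = 44.75 μm
  Mass loss = 44.75 μm × 7.14 g/cm³ = 319.5 g·m⁻²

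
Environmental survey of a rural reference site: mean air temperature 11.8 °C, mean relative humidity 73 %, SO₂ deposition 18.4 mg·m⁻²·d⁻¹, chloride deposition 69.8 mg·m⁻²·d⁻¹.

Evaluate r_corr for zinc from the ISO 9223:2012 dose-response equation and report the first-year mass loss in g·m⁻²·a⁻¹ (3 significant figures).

r_corr = 15.3 g·m⁻²·a⁻¹

zinc: T>10 °C ⇒ hinge -0.071·(11.8−10) = -0.1278
  SO₂ term: 0.0129·18.4^0.44·exp(0.046·73-0.1278) = 1.175
  Sd branch = 0.0175·Sd^0.57·e^(0.008·RH+0.085·T) = 0.9622 μm/a
  sum: 1.175 + 0.9622 → r_corr = 2.137 μm/a
Convert to mass loss: 2.137 μm/a × 7.14 g/cm³ = 15.26 g·m⁻²·a⁻¹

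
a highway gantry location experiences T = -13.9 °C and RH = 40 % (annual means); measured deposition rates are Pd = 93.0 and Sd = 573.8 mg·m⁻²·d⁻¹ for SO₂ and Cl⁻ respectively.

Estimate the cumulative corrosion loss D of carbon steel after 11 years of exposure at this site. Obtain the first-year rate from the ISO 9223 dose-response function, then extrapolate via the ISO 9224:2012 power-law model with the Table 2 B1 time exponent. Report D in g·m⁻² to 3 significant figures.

carbon steel: T≤10 °C ⇒ hinge +0.150·(-13.9−10) = -3.5850
  Pd branch = 1.77·Pd^0.52·e^(0.02·RH+f) = 1.154 μm/a
  Sd branch = 0.102·Sd^0.62·e^(0.033·RH+0.04·T) = 11.24 μm/a
  r_corr = 1.154 + 11.24 = 12.4 μm/a
ISO 9224: D(t) = r_corr · t^b with b = 0.523 (carbon steel, B1)
  D(11) = 12.4 × 11^0.523 = 12.4 × 3.505 = 43.44 μm
  Mass loss = 43.44 μm × 7.85 g/cm³ = 341 g·m⁻²

D(11) = 341 g·m⁻²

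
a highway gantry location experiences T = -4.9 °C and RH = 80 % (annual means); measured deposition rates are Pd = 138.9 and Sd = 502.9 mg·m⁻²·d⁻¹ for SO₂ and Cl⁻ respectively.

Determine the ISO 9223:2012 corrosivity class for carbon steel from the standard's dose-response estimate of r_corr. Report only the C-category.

C4

carbon steel: f(T) = +0.150·(T−10) [T≤10 °C] = -2.2350
  sulphur-dioxide contribution → 12.2 μm/a
  chloride contribution → 55.58 μm/a
  ⇒ r_corr(carbon steel) = 67.78 μm/a
Category bounds: 50…80 μm/a bracket r_corr ⇒ C4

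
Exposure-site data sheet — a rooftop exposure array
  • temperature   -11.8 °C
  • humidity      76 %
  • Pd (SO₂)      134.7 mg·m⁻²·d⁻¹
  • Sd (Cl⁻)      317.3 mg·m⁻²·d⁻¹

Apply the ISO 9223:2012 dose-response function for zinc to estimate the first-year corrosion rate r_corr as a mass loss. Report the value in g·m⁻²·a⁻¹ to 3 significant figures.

r_corr = 13.7 g·m⁻²·a⁻¹

zinc: f(T) = +0.038·(T−10) [T≤10 °C] = -0.8284
  SO₂ term: 0.0129·134.7^0.44·exp(0.046·76-0.8284) = 1.607
  Cl⁻ term: 0.0175·317.3^0.57·exp(0.008·76+0.085·-11.8) = 0.3143
  sum: 1.607 + 0.3143 → r_corr = 1.921 μm/a
Convert to mass loss: 1.921 μm/a × 7.14 g/cm³ = 13.72 g·m⁻²·a⁻¹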